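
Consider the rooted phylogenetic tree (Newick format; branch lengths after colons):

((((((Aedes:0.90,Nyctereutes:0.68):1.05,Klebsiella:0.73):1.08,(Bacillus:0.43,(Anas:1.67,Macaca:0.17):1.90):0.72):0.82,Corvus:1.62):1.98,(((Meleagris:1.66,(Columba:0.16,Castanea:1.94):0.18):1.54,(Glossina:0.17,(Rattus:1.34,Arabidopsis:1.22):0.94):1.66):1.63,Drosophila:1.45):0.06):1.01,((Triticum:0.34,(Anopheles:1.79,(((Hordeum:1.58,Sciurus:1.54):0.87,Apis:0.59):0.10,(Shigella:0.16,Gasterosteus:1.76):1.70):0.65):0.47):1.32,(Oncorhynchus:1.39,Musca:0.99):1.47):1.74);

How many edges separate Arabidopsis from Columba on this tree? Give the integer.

The MRCA of Arabidopsis and Columba is the node subtending ((Meleagris,(Columba,Castanea)),(Glossina,(Rattus,Arabidopsis))).
From Arabidopsis up to that node: 3 branches. From Columba up to the same node: 3 branches. Total: 3 + 3 = 6.

6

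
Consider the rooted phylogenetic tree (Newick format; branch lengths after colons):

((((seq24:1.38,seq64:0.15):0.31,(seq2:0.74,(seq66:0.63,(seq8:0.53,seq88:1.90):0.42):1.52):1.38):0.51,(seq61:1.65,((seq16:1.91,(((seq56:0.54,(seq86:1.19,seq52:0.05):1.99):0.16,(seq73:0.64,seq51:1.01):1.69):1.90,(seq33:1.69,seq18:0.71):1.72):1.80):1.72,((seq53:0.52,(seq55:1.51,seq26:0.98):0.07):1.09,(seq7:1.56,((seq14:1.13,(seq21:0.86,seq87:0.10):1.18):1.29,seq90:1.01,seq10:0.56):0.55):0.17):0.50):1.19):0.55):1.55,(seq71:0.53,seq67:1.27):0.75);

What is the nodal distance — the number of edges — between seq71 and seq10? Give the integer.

The MRCA of seq71 and seq10 is the root of the tree.
From seq71 up to that node: 2 branches. From seq10 up to the same node: 7 branches. Total: 2 + 7 = 9.

9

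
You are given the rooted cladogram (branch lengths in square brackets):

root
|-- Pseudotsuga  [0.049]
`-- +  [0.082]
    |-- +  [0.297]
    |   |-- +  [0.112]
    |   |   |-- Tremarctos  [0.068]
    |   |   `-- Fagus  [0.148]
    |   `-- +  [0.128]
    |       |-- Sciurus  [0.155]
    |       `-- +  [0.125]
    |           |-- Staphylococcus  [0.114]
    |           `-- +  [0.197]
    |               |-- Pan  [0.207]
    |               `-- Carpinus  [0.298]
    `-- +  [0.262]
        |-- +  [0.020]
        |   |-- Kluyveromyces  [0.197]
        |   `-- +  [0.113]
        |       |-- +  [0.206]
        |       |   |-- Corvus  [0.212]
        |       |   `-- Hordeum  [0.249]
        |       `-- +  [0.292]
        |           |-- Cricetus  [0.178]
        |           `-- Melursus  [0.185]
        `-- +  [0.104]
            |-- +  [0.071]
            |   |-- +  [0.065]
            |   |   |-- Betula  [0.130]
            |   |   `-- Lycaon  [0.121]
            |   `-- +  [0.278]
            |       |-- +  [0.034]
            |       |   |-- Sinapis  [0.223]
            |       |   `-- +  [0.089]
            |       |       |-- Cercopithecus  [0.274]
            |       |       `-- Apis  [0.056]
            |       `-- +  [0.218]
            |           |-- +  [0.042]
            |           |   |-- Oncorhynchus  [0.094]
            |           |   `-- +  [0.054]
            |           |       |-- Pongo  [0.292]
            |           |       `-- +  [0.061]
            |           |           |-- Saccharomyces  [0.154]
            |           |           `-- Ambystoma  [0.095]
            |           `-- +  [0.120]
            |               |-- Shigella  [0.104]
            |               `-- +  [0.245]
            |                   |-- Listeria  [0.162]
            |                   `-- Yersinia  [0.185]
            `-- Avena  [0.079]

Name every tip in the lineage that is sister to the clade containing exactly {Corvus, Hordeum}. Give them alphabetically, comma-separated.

The clade containing exactly {Corvus, Hordeum} attaches to the tree at the node subtending ((Corvus,Hordeum),(Cricetus,Melursus)).
The other lineage descending from that same node — the sister group — is (Cricetus,Melursus); its 2 tips in alphabetical order are the answer.

Cricetus, Melursus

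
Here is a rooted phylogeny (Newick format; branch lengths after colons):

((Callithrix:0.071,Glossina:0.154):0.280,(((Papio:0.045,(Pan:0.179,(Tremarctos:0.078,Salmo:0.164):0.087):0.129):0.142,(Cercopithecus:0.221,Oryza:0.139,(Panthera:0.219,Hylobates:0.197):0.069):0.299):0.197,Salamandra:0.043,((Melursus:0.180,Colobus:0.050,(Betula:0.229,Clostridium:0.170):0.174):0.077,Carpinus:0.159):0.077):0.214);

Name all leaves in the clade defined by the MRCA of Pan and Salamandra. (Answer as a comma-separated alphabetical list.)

Betula, Carpinus, Cercopithecus, Clostridium, Colobus, Hylobates, Melursus, Oryza, Pan, Panthera, Papio, Salamandra, Salmo, Tremarctos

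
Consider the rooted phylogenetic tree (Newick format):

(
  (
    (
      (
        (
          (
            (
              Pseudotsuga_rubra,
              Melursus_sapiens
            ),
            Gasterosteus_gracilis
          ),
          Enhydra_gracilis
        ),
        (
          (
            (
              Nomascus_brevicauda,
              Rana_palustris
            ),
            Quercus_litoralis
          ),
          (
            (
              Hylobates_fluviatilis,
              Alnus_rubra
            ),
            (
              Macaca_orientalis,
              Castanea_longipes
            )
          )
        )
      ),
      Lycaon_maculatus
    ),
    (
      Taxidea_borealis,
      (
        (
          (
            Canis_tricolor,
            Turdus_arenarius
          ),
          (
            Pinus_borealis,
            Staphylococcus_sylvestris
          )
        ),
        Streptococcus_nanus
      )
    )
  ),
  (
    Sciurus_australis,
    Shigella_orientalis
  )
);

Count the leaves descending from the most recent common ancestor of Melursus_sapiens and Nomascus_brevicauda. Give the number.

11

The MRCA of Melursus_sapiens and Nomascus_brevicauda is the node subtending ((((Pseudotsuga_rubra,Melursus_sapiens),Gasterosteus_gracilis),Enhydra_gracilis),(((Nomascus_brevicauda,Rana_palustris),Quercus_litoralis),((Hylobates_fluviatilis,Alnus_rubra),(Macaca_orientalis,Castanea_longipes)))).
That clade contains 11 terminal taxa: Alnus_rubra, Castanea_longipes, Enhydra_gracilis, Gasterosteus_gracilis, Hylobates_fluviatilis, Macaca_orientalis, Melursus_sapiens, Nomascus_brevicauda, Pseudotsuga_rubra, Quercus_litoralis, Rana_palustris.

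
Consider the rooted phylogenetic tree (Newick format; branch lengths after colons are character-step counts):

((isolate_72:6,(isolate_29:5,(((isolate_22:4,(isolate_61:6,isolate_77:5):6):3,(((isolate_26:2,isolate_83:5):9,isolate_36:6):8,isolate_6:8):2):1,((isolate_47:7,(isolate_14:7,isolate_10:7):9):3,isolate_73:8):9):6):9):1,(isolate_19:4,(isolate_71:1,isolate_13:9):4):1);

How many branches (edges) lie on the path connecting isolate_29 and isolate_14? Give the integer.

The MRCA of isolate_29 and isolate_14 is the node subtending (isolate_29,(((isolate_22,(isolate_61,isolate_77)),(((isolate_26,isolate_83),isolate_36),isolate_6)),((isolate_47,(isolate_14,isolate_10)),isolate_73))).
From isolate_29 up to that node: 1 branch. From isolate_14 up to the same node: 5 branches. Total: 1 + 5 = 6.

6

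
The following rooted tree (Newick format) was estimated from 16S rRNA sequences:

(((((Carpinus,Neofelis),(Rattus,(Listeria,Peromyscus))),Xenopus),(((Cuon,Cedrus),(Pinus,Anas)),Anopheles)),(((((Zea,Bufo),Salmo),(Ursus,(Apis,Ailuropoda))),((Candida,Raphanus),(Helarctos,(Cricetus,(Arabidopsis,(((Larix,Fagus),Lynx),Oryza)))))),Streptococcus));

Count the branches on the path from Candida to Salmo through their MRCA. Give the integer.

The MRCA of Candida and Salmo is the node subtending ((((Zea,Bufo),Salmo),(Ursus,(Apis,Ailuropoda))),((Candida,Raphanus),(Helarctos,(Cricetus,(Arabidopsis,(((Larix,Fagus),Lynx),Oryza)))))).
From Candida up to that node: 3 branches. From Salmo up to the same node: 3 branches. Total: 3 + 3 = 6.

6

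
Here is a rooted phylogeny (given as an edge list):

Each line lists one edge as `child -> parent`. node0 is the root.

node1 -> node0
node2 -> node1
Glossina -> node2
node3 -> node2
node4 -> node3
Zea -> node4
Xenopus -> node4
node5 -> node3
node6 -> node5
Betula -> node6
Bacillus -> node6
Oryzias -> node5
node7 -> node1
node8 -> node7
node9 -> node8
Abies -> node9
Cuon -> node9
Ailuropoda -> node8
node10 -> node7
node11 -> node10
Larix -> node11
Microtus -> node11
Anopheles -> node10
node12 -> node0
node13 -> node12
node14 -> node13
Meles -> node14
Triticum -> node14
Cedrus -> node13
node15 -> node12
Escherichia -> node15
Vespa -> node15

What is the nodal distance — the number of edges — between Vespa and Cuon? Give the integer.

8

The MRCA of Vespa and Cuon is the root of the tree.
From Vespa up to that node: 3 branches. From Cuon up to the same node: 5 branches. Total: 3 + 5 = 8.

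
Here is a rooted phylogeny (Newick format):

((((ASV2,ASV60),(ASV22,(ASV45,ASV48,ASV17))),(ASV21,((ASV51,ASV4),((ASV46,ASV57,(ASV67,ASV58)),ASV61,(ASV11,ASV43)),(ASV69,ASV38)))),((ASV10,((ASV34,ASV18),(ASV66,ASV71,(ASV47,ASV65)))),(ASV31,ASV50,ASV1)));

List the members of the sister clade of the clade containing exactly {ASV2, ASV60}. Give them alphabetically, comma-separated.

The clade containing exactly {ASV2, ASV60} attaches to the tree at the node subtending ((ASV2,ASV60),(ASV22,(ASV45,ASV48,ASV17))).
The other lineage descending from that same node — the sister group — is (ASV22,(ASV45,ASV48,ASV17)); its 4 tips in alphabetical order are the answer.

ASV17, ASV22, ASV45, ASV48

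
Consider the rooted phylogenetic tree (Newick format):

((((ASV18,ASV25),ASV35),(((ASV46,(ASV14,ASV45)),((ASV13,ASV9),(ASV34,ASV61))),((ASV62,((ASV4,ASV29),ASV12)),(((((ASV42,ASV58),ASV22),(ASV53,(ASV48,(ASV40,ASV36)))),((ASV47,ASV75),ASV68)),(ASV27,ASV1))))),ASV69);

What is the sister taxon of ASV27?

ASV27 attaches to the tree at the node subtending (ASV27,ASV1).
The other lineage descending from that same node — the sister group — is the single tip ASV1.

ASV1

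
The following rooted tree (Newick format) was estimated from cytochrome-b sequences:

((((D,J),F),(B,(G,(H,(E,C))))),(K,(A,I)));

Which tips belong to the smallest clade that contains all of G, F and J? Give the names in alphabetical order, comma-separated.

Tracing G: it sits inside (G,(H,(E,C))).
Tracing F: it sits inside ((D,J),F).
Tracing J: it sits inside (D,J).
The smallest clade enclosing all 3 is (((D,J),F),(B,(G,(H,(E,C))))); the answer is its 8 terminal taxa in alphabetical order.

B, C, D, E, F, G, H, J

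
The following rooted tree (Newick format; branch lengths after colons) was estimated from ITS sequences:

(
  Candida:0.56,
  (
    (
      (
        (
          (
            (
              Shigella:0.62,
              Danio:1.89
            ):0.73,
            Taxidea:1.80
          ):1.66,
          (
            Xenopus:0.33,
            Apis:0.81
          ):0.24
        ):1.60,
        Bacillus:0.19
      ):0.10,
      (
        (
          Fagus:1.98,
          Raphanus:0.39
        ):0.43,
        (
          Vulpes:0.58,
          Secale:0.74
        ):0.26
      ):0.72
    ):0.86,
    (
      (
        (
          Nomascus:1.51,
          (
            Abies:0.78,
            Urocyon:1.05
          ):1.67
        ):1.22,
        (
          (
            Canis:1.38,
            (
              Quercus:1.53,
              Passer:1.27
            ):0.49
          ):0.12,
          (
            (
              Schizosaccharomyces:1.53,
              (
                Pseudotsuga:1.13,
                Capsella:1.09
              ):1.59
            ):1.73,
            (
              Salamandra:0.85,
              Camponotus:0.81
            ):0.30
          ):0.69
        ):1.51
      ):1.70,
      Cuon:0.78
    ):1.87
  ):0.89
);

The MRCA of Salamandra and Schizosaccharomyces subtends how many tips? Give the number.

The MRCA of Salamandra and Schizosaccharomyces is the node subtending ((Schizosaccharomyces,(Pseudotsuga,Capsella)),(Salamandra,Camponotus)).
That clade contains 5 terminal taxa: Camponotus, Capsella, Pseudotsuga, Salamandra, Schizosaccharomyces.

5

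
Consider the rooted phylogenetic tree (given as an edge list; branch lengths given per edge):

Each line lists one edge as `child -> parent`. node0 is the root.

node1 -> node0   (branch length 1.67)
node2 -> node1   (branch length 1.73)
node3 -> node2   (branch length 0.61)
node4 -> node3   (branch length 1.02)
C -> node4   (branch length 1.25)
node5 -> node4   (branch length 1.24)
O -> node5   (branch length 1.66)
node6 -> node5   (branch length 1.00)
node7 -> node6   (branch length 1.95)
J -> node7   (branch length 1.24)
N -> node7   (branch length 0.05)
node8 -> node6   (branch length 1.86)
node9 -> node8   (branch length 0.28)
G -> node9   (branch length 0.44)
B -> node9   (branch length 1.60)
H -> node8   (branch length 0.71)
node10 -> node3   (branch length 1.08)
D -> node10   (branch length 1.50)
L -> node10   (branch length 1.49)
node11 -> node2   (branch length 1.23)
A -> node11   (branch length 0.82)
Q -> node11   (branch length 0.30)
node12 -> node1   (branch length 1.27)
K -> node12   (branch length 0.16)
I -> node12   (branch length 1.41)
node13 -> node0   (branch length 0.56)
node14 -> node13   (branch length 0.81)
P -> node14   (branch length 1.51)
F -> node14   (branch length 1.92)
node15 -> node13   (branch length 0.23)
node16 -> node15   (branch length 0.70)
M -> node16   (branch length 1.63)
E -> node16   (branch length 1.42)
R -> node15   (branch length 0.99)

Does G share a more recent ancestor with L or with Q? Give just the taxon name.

L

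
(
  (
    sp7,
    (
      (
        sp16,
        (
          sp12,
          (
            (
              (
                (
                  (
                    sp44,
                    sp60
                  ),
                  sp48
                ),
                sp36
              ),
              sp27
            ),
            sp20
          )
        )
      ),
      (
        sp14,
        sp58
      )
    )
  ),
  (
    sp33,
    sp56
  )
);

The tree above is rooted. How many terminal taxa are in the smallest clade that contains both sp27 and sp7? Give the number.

11

The MRCA of sp27 and sp7 is the node subtending (sp7,((sp16,(sp12,(((((sp44,sp60),sp48),sp36),sp27),sp20))),(sp14,sp58))).
That clade contains 11 terminal taxa: sp12, sp14, sp16, sp20, sp27, sp36, sp44, sp48, sp58, sp60, sp7.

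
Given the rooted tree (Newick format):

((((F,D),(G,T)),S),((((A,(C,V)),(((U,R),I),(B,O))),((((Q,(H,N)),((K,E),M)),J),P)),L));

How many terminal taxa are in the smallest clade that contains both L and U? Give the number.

The MRCA of L and U is the node subtending ((((A,(C,V)),(((U,R),I),(B,O))),((((Q,(H,N)),((K,E),M)),J),P)),L).
That clade contains 17 terminal taxa: A, B, C, E, H, I, J, K, L, M, N, O, P, Q, R, U, V.

17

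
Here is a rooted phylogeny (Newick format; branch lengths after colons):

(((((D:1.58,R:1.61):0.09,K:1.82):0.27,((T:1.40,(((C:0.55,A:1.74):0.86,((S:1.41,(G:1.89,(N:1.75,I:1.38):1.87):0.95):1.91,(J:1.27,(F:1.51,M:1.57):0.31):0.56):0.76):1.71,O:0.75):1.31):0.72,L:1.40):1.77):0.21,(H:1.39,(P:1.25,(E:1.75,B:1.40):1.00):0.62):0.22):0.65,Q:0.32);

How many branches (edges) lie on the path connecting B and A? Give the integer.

11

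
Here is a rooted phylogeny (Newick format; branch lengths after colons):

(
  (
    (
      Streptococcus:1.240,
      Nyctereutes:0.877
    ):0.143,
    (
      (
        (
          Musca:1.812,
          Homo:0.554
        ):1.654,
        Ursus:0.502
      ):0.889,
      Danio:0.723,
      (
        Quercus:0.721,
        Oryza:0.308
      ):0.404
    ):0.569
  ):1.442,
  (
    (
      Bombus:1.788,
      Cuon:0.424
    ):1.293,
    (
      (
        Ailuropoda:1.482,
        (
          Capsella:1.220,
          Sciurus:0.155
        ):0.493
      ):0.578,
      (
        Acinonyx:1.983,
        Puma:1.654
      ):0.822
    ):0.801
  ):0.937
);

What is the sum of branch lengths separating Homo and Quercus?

The path runs Homo → … → MRCA → … → Quercus; the MRCA is the node subtending (((Musca,Homo),Ursus),Danio,(Quercus,Oryza)).
Branch lengths along that path: 0.554 + 1.654 + 0.889 + 0.404 + 0.721 = 4.222.

4.222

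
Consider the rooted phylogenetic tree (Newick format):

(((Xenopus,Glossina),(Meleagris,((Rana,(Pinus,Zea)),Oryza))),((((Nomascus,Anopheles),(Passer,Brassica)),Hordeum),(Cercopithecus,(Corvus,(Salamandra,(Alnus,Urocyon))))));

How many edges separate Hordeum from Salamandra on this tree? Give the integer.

6

The MRCA of Hordeum and Salamandra is the node subtending ((((Nomascus,Anopheles),(Passer,Brassica)),Hordeum),(Cercopithecus,(Corvus,(Salamandra,(Alnus,Urocyon))))).
From Hordeum up to that node: 2 branches. From Salamandra up to the same node: 4 branches. Total: 2 + 4 = 6.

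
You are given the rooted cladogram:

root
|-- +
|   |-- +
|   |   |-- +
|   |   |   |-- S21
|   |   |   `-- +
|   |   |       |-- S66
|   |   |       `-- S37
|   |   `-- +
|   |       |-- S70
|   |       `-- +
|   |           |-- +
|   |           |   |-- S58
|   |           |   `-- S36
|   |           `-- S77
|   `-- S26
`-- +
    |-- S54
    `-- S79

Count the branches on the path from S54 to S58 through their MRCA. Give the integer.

The MRCA of S54 and S58 is the root of the tree.
From S54 up to that node: 2 branches. From S58 up to the same node: 6 branches. Total: 2 + 6 = 8.

8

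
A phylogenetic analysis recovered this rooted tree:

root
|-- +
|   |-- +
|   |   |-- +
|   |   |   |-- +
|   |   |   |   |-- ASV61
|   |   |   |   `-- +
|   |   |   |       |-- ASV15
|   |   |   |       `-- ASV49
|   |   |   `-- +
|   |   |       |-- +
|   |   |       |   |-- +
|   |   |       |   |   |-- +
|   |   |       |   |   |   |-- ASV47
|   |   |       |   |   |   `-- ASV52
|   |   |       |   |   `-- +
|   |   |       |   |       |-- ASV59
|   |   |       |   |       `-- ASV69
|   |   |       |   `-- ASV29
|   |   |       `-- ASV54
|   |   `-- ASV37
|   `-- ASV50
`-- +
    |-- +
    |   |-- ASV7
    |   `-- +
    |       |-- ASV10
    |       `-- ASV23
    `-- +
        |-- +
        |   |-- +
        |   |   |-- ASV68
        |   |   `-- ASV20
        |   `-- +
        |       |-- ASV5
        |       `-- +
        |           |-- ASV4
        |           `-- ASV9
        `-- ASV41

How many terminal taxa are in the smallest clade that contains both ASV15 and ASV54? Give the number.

9

The MRCA of ASV15 and ASV54 is the node subtending ((ASV61,(ASV15,ASV49)),((((ASV47,ASV52),(ASV59,ASV69)),ASV29),ASV54)).
That clade contains 9 terminal taxa: ASV15, ASV29, ASV47, ASV49, ASV52, ASV54, ASV59, ASV61, ASV69.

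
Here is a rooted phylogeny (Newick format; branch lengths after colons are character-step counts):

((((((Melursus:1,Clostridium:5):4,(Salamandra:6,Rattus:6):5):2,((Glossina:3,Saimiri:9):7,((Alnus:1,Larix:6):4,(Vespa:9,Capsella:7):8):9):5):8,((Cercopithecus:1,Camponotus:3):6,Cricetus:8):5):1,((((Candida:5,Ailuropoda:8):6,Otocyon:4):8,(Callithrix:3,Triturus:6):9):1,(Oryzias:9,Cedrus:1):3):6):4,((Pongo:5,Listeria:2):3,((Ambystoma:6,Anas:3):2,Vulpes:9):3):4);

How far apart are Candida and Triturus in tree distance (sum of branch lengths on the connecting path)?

34

The path runs Candida → … → MRCA → … → Triturus; the MRCA is the node subtending (((Candida,Ailuropoda),Otocyon),(Callithrix,Triturus)).
Branch lengths along that path: 5 + 6 + 8 + 9 + 6 = 34.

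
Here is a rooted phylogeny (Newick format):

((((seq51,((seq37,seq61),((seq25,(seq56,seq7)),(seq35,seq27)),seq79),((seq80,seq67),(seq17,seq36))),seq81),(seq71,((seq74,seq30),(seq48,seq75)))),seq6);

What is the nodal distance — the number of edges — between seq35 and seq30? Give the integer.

10

The MRCA of seq35 and seq30 is the node subtending (((seq51,((seq37,seq61),((seq25,(seq56,seq7)),(seq35,seq27)),seq79),((seq80,seq67),(seq17,seq36))),seq81),(seq71,((seq74,seq30),(seq48,seq75)))).
From seq35 up to that node: 6 branches. From seq30 up to the same node: 4 branches. Total: 6 + 4 = 10.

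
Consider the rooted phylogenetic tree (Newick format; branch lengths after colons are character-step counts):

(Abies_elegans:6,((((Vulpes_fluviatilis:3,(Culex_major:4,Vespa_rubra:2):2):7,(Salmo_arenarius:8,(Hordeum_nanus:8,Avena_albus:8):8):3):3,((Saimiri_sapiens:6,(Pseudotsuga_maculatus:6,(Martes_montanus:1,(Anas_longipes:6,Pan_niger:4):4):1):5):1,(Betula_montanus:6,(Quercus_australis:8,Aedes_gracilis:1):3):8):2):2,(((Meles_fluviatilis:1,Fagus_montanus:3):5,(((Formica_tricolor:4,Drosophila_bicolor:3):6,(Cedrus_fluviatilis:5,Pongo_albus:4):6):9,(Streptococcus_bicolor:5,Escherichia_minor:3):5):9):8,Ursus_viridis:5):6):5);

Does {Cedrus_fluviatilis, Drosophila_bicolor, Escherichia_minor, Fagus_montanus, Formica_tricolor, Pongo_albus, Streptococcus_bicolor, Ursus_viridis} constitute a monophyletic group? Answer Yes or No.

The MRCA of the listed taxa subtends (((Meles_fluviatilis,Fagus_montanus),(((Formica_tricolor,Drosophila_bicolor),(Cedrus_fluviatilis,Pongo_albus)),(Streptococcus_bicolor,Escherichia_minor))),Ursus_viridis).
That clade also contains Meles_fluviatilis, which is not in the proposed group, so the group is not monophyletic.

No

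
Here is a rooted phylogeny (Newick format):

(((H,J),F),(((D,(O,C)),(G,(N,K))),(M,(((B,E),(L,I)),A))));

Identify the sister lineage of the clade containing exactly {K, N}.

The clade containing exactly {K, N} attaches to the tree at the node subtending (G,(N,K)).
The other lineage descending from that same node — the sister group — is the single tip G.

G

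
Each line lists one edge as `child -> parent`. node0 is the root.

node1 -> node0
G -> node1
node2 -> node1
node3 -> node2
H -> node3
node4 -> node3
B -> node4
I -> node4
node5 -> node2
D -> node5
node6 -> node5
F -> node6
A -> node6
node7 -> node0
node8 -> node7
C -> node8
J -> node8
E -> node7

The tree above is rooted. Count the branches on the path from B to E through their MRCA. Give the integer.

7

The MRCA of B and E is the root of the tree.
From B up to that node: 5 branches. From E up to the same node: 2 branches. Total: 5 + 2 = 7.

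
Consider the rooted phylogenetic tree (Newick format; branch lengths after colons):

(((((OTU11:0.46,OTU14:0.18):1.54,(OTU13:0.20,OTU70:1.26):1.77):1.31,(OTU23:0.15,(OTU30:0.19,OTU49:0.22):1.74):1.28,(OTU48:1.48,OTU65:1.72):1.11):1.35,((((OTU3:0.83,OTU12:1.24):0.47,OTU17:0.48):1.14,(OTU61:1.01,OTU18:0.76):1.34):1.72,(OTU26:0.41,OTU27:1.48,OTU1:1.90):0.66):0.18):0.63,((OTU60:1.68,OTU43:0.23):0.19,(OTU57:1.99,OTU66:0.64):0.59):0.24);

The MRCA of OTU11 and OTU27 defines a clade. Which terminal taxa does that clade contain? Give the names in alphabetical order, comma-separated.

Tracing OTU11: it sits inside (OTU11,OTU14).
Tracing OTU27: it sits inside (OTU26,OTU27,OTU1).
The smallest clade enclosing both is ((((OTU11,OTU14),(OTU13,OTU70)),(OTU23,(OTU30,OTU49)),(OTU48,OTU65)),((((OTU3,OTU12),OTU17),(OTU61,OTU18)),(OTU26,OTU27,OTU1))); the answer is its 17 terminal taxa in alphabetical order.

OTU1, OTU11, OTU12, OTU13, OTU14, OTU17, OTU18, OTU23, OTU26, OTU27, OTU3, OTU30, OTU48, OTU49, OTU61, OTU65, OTU70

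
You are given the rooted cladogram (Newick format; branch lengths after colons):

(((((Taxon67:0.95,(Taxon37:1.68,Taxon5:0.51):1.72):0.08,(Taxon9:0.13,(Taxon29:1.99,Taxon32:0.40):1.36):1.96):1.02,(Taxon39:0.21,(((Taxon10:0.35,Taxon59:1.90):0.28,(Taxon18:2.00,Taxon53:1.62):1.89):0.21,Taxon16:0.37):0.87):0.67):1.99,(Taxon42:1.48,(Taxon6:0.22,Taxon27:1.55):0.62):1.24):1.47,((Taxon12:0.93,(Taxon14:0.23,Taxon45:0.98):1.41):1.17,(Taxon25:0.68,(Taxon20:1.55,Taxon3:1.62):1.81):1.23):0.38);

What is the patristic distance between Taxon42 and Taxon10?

The path runs Taxon42 → … → MRCA → … → Taxon10; the MRCA is the node subtending ((((Taxon67,(Taxon37,Taxon5)),(Taxon9,(Taxon29,Taxon32))),(Taxon39,(((Taxon10,Taxon59),(Taxon18,Taxon53)),Taxon16))),(Taxon42,(Taxon6,Taxon27))).
Branch lengths along that path: 1.48 + 1.24 + 1.99 + 0.67 + 0.87 + 0.21 + 0.28 + 0.35 = 7.09.

7.09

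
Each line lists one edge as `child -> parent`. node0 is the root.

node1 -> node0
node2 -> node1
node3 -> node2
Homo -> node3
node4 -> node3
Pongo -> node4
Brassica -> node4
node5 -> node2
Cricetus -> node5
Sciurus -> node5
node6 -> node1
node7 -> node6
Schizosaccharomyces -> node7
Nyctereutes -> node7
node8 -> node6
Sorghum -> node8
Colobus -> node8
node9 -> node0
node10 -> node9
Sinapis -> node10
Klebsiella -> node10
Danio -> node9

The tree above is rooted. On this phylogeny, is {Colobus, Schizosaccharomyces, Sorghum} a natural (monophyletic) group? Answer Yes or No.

No

The MRCA of the listed taxa subtends ((Schizosaccharomyces,Nyctereutes),(Sorghum,Colobus)).
That clade also contains Nyctereutes, which is not in the proposed group, so the group is not monophyletic.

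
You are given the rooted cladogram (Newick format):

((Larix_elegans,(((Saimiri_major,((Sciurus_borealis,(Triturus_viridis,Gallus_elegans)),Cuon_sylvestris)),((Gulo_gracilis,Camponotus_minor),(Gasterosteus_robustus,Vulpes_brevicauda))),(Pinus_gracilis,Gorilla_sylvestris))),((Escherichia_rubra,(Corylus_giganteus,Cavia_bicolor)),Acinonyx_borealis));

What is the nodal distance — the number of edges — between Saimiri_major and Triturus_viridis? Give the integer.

5

The MRCA of Saimiri_major and Triturus_viridis is the node subtending (Saimiri_major,((Sciurus_borealis,(Triturus_viridis,Gallus_elegans)),Cuon_sylvestris)).
From Saimiri_major up to that node: 1 branch. From Triturus_viridis up to the same node: 4 branches. Total: 1 + 4 = 5.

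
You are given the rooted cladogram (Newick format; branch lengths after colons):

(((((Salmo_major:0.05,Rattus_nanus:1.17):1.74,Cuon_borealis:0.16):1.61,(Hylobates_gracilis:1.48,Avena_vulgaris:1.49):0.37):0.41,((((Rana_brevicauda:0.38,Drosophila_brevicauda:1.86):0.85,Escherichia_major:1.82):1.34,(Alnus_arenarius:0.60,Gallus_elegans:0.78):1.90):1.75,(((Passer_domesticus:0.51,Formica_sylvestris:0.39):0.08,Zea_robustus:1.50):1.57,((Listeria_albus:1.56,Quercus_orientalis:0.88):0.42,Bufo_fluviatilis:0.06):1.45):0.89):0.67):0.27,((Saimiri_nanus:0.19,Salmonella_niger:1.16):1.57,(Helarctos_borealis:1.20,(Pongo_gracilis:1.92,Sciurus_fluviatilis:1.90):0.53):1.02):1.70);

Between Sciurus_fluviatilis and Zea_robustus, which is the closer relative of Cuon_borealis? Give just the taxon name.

Zea_robustus

The MRCA of Cuon_borealis and Zea_robustus subtends ((((Salmo_major,Rattus_nanus),Cuon_borealis),(Hylobates_gracilis,Avena_vulgaris)),((((Rana_brevicauda,Drosophila_brevicauda),Escherichia_major),(Alnus_arenarius,Gallus_elegans)),(((Passer_domesticus,Formica_sylvestris),Zea_robustus),((Listeria_albus,Quercus_orientalis),Bufo_fluviatilis)))) (16 taxa).
The MRCA of Cuon_borealis and Sciurus_fluviatilis is the root, subtending the entire tree (21 taxa).
The first is nested inside the second, so Cuon_borealis shares a more recent common ancestor with Zea_robustus.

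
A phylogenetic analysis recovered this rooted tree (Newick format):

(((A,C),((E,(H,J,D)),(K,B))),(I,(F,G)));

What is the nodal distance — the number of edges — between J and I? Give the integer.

The MRCA of J and I is the root of the tree.
From J up to that node: 5 branches. From I up to the same node: 2 branches. Total: 5 + 2 = 7.

7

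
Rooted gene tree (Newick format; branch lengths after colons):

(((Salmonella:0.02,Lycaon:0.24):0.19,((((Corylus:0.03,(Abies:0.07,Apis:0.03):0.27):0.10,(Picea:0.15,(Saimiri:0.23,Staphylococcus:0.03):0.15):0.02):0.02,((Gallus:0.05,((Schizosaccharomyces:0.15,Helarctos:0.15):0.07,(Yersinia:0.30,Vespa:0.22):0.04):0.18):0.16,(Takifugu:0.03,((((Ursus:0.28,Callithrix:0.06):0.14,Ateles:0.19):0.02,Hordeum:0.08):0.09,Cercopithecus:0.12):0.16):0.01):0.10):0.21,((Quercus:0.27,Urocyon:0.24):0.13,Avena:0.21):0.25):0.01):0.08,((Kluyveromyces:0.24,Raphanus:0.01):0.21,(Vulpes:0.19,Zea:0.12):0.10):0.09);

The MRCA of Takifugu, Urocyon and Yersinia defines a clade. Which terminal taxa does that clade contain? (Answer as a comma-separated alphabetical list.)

Tracing Takifugu: it sits inside (Takifugu,((((Ursus,Callithrix),Ateles),Hordeum),Cercopithecus)).
Tracing Urocyon: it sits inside (Quercus,Urocyon).
Tracing Yersinia: it sits inside (Yersinia,Vespa).
The smallest clade enclosing all 3 is ((((Corylus,(Abies,Apis)),(Picea,(Saimiri,Staphylococcus))),((Gallus,((Schizosaccharomyces,Helarctos),(Yersinia,Vespa))),(Takifugu,((((Ursus,Callithrix),Ateles),Hordeum),Cercopithecus)))),((Quercus,Urocyon),Avena)); the answer is its 20 terminal taxa in alphabetical order.

Abies, Apis, Ateles, Avena, Callithrix, Cercopithecus, Corylus, Gallus, Helarctos, Hordeum, Picea, Quercus, Saimiri, Schizosaccharomyces, Staphylococcus, Takifugu, Urocyon, Ursus, Vespa, Yersinia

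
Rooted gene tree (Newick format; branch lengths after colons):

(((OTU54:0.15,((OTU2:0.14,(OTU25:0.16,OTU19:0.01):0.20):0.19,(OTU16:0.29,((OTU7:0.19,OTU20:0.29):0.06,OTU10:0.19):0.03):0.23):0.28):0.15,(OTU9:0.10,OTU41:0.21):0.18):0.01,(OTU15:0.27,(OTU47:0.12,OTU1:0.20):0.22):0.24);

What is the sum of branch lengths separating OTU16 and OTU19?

0.92

The path runs OTU16 → … → MRCA → … → OTU19; the MRCA is the node subtending ((OTU2,(OTU25,OTU19)),(OTU16,((OTU7,OTU20),OTU10))).
Branch lengths along that path: 0.29 + 0.23 + 0.19 + 0.20 + 0.01 = 0.92.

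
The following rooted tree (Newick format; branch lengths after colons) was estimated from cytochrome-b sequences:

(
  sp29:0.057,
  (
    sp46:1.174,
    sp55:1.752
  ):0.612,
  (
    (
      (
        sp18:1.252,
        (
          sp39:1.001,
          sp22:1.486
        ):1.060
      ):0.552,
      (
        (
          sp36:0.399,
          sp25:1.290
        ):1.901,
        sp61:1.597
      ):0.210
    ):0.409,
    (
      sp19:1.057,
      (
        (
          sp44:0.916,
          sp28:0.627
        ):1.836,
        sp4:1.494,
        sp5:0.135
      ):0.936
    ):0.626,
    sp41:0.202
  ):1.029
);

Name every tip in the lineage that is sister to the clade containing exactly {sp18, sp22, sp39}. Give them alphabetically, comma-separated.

The clade containing exactly {sp18, sp22, sp39} attaches to the tree at the node subtending ((sp18,(sp39,sp22)),((sp36,sp25),sp61)).
The other lineage descending from that same node — the sister group — is ((sp36,sp25),sp61); its 3 tips in alphabetical order are the answer.

sp25, sp36, sp61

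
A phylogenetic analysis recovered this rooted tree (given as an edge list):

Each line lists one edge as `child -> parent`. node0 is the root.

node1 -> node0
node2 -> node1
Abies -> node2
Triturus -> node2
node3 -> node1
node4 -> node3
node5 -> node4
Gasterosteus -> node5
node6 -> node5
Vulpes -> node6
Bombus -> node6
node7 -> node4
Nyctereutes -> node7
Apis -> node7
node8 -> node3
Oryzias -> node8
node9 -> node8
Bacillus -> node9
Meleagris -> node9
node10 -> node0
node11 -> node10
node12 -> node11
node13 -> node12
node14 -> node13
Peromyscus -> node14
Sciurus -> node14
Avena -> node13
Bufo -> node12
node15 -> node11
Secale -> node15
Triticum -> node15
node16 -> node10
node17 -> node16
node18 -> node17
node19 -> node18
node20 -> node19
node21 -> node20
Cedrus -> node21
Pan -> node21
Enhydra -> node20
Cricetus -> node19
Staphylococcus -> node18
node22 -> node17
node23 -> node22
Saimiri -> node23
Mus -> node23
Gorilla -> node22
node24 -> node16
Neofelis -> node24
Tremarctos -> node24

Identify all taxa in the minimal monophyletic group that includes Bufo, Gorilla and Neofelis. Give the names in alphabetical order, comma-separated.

Tracing Bufo: it sits inside (((Peromyscus,Sciurus),Avena),Bufo).
Tracing Gorilla: it sits inside ((Saimiri,Mus),Gorilla).
Tracing Neofelis: it sits inside (Neofelis,Tremarctos).
The smallest clade enclosing all 3 is (((((Peromyscus,Sciurus),Avena),Bufo),(Secale,Triticum)),((((((Cedrus,Pan),Enhydra),Cricetus),Staphylococcus),((Saimiri,Mus),Gorilla)),(Neofelis,Tremarctos))); the answer is its 16 terminal taxa in alphabetical order.

Avena, Bufo, Cedrus, Cricetus, Enhydra, Gorilla, Mus, Neofelis, Pan, Peromyscus, Saimiri, Sciurus, Secale, Staphylococcus, Tremarctos, Triticum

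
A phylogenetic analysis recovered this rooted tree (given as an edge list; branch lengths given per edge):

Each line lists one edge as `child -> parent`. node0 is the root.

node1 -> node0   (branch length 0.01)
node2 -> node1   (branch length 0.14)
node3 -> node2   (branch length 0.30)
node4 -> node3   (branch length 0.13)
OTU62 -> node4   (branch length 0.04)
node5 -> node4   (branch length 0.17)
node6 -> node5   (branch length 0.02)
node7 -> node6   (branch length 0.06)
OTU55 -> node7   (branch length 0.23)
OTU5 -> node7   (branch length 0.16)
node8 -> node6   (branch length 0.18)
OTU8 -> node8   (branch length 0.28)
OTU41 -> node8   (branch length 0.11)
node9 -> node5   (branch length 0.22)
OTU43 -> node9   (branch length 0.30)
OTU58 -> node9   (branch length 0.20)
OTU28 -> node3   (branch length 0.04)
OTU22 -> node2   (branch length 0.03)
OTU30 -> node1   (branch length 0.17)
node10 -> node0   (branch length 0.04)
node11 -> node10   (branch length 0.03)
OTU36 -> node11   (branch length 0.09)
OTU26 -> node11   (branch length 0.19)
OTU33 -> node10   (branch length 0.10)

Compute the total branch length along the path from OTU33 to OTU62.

The path runs OTU33 → … → MRCA → … → OTU62; the MRCA is the root of the tree.
Branch lengths along that path: 0.10 + 0.04 + 0.01 + 0.14 + 0.30 + 0.13 + 0.04 = 0.76.

0.76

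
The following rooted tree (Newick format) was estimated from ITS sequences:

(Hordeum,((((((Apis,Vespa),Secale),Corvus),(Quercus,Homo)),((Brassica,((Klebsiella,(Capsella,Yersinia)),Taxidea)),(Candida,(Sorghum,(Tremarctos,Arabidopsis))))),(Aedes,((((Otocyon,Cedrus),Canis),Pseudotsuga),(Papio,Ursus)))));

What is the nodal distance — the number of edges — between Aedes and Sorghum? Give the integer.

7

The MRCA of Aedes and Sorghum is the node subtending ((((((Apis,Vespa),Secale),Corvus),(Quercus,Homo)),((Brassica,((Klebsiella,(Capsella,Yersinia)),Taxidea)),(Candida,(Sorghum,(Tremarctos,Arabidopsis))))),(Aedes,((((Otocyon,Cedrus),Canis),Pseudotsuga),(Papio,Ursus)))).
From Aedes up to that node: 2 branches. From Sorghum up to the same node: 5 branches. Total: 2 + 5 = 7.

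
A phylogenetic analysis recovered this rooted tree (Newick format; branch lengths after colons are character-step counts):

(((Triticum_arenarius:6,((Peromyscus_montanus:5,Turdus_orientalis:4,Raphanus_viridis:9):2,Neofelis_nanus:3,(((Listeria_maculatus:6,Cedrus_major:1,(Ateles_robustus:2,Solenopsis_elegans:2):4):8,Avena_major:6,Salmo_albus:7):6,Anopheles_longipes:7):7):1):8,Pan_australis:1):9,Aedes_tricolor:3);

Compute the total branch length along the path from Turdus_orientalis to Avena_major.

25

The path runs Turdus_orientalis → … → MRCA → … → Avena_major; the MRCA is the node subtending ((Peromyscus_montanus,Turdus_orientalis,Raphanus_viridis),Neofelis_nanus,(((Listeria_maculatus,Cedrus_major,(Ateles_robustus,Solenopsis_elegans)),Avena_major,Salmo_albus),Anopheles_longipes)).
Branch lengths along that path: 4 + 2 + 7 + 6 + 6 = 25.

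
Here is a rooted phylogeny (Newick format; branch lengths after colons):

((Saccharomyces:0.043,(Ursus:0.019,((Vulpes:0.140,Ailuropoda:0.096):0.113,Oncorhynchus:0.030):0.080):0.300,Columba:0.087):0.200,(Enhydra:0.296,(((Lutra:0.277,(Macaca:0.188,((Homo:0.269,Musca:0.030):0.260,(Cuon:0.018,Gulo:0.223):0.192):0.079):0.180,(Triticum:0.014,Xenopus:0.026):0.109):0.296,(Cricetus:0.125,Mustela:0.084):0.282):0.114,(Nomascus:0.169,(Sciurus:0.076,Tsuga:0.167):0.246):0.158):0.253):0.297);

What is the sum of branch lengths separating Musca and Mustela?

The path runs Musca → … → MRCA → … → Mustela; the MRCA is the node subtending ((Lutra,(Macaca,((Homo,Musca),(Cuon,Gulo))),(Triticum,Xenopus)),(Cricetus,Mustela)).
Branch lengths along that path: 0.030 + 0.260 + 0.079 + 0.180 + 0.296 + 0.282 + 0.084 = 1.211.

1.211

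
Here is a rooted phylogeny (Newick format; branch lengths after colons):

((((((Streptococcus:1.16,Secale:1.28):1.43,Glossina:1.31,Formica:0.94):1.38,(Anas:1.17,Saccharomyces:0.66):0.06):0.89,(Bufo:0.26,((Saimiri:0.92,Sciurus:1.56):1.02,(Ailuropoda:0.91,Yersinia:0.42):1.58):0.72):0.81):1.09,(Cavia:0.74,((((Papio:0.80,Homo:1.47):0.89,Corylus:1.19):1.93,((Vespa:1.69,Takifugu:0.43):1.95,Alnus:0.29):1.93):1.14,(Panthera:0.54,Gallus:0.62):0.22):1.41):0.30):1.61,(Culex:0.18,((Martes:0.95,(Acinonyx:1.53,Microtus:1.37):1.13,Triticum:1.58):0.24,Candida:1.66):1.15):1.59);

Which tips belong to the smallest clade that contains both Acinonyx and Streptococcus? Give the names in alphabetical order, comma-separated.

Acinonyx, Ailuropoda, Alnus, Anas, Bufo, Candida, Cavia, Corylus, Culex, Formica, Gallus, Glossina, Homo, Martes, Microtus, Panthera, Papio, Saccharomyces, Saimiri, Sciurus, Secale, Streptococcus, Takifugu, Triticum, Vespa, Yersinia

Tracing Acinonyx: it sits inside (Acinonyx,Microtus).
Tracing Streptococcus: it sits inside (Streptococcus,Secale).
The smallest clade enclosing both is the whole tree (their MRCA is the root), so the answer is all 26 tips in alphabetical order.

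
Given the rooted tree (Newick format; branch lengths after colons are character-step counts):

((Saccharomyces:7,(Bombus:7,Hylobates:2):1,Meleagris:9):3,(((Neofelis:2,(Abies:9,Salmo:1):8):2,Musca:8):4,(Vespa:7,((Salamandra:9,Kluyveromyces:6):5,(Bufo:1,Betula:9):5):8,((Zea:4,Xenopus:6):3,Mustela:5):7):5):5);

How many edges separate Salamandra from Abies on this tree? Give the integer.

8

The MRCA of Salamandra and Abies is the node subtending (((Neofelis,(Abies,Salmo)),Musca),(Vespa,((Salamandra,Kluyveromyces),(Bufo,Betula)),((Zea,Xenopus),Mustela))).
From Salamandra up to that node: 4 branches. From Abies up to the same node: 4 branches. Total: 4 + 4 = 8.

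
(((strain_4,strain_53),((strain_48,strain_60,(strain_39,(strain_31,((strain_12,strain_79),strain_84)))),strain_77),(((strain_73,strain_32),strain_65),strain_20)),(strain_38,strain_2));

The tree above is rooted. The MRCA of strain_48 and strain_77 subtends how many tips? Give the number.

8

The MRCA of strain_48 and strain_77 is the node subtending ((strain_48,strain_60,(strain_39,(strain_31,((strain_12,strain_79),strain_84)))),strain_77).
That clade contains 8 terminal taxa: strain_12, strain_31, strain_39, strain_48, strain_60, strain_77, strain_79, strain_84.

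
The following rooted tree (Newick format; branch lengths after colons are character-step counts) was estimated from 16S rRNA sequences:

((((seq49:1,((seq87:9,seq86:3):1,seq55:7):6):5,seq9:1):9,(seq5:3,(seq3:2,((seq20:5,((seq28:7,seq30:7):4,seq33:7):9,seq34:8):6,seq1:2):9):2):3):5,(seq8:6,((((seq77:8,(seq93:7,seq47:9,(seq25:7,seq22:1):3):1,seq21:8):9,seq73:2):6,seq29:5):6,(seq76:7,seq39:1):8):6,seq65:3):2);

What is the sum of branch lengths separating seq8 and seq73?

26

The path runs seq8 → … → MRCA → … → seq73; the MRCA is the node subtending (seq8,((((seq77,(seq93,seq47,(seq25,seq22)),seq21),seq73),seq29),(seq76,seq39)),seq65).
Branch lengths along that path: 6 + 6 + 6 + 6 + 2 = 26.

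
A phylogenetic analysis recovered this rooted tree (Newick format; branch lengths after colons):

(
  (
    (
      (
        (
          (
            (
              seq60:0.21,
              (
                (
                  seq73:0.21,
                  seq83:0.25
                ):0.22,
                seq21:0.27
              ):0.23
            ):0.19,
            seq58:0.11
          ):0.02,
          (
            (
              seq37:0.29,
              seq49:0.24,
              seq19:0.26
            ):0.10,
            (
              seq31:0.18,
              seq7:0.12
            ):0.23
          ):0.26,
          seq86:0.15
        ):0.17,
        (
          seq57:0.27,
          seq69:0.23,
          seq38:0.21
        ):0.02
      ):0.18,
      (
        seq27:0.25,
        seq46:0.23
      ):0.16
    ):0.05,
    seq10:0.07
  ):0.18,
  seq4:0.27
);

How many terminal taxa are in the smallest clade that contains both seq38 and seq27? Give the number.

16

The MRCA of seq38 and seq27 is the node subtending (((((seq60,((seq73,seq83),seq21)),seq58),((seq37,seq49,seq19),(seq31,seq7)),seq86),(seq57,seq69,seq38)),(seq27,seq46)).
That clade contains 16 terminal taxa: seq19, seq21, seq27, seq31, seq37, seq38, seq46, seq49, seq57, seq58, seq60, seq69, seq7, seq73, seq83, seq86.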